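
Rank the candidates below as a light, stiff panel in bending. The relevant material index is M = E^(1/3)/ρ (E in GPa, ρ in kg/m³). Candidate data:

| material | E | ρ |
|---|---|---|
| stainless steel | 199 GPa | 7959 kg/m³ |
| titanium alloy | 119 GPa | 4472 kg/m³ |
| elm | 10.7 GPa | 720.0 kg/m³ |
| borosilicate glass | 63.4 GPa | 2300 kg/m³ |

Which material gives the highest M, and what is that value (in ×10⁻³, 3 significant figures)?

elm, M = 3.06×10⁻³

Computing M directly (units already consistent):
  elm: M = 3.06×10⁻³
  borosilicate glass: M = 1.73×10⁻³
  titanium alloy: M = 1.10×10⁻³
  stainless steel: M = 0.734×10⁻³
The maximum is for elm.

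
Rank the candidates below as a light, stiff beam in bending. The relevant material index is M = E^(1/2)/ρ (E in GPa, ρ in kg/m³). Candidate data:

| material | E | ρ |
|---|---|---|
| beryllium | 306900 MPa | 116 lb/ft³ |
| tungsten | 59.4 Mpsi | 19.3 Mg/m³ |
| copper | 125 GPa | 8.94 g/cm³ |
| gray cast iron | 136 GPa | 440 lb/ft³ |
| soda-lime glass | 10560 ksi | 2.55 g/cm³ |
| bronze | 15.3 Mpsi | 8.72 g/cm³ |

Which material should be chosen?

beryllium

Normalizing units and computing the index:
  beryllium: E = 306.9 GPa, ρ = 1858 kg/m³
  tungsten: E = 409.5 GPa, ρ = 19300 kg/m³
  copper: E = 125.0 GPa, ρ = 8940 kg/m³
  gray cast iron: E = 136.0 GPa, ρ = 7048 kg/m³
  soda-lime glass: E = 72.81 GPa, ρ = 2550 kg/m³
  bronze: E = 105.5 GPa, ρ = 8720 kg/m³
  beryllium: M = 9.43×10⁻³
  soda-lime glass: M = 3.35×10⁻³
  gray cast iron: M = 1.65×10⁻³
  copper: M = 1.25×10⁻³
  bronze: M = 1.18×10⁻³
  tungsten: M = 1.05×10⁻³
The maximum is for beryllium.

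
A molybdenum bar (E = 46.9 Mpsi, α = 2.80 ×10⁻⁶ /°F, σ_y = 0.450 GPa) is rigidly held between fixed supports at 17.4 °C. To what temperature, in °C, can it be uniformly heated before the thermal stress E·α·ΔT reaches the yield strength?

E = 46.9 Mpsi = 323.4 GPa.
α = 2.80×10⁻⁶/°F × 9/5 = 5.04×10⁻⁶/K.
σ_y = 0.450 GPa = 450.0 MPa.
E·α·ΔT = 450.0 MPa ⇒ ΔT = 450.0 / (323.4×10³ × 5.04×10⁻⁶) = 276.1 K.
T = 17.4 + 276.1 = 293.5 °C.

294 °C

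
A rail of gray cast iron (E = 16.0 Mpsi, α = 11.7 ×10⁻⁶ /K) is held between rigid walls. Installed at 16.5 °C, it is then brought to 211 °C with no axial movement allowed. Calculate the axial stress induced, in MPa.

251 MPa

E = 16.0 Mpsi = 110.3 GPa.
ΔT = 194.5 K. Constrained thermal stress σ = E·α·ΔT = 110.3×10³ MPa × 11.7×10⁻⁶ × 194.5 = 251 MPa (compressive).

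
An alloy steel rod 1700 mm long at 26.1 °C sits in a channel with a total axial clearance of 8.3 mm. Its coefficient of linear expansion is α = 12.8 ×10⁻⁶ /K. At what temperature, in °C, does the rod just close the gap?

408 °C

α·L₀·ΔT = 8.3 mm ⇒ ΔT = 8.3 / (12.8×10⁻⁶ × 1700.0) = 381.4 K.
T = 26.1 + 381.4 = 407.5 °C.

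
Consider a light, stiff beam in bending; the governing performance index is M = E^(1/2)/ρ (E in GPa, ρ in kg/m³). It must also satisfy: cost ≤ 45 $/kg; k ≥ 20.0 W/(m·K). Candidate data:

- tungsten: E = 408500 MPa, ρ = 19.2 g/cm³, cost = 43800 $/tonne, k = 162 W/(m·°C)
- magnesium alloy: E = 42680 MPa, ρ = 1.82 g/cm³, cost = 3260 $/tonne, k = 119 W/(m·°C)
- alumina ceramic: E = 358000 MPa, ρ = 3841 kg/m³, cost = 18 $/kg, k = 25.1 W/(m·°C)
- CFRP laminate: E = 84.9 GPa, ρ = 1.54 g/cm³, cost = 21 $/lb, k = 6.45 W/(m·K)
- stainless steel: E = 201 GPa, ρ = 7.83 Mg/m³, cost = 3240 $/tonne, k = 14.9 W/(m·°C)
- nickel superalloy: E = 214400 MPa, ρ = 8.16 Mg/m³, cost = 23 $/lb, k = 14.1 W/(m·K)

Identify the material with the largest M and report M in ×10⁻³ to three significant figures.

alumina ceramic, M = 4.93×10⁻³

Screen on constraints: cost ≤ 45 $/kg; k ≥ 20.0 W/(m·K). Survivors: tungsten, magnesium alloy, alumina ceramic.
Putting every candidate on a common basis:
  tungsten: E = 408.5 GPa, ρ = 19200 kg/m³
  magnesium alloy: E = 42.68 GPa, ρ = 1820 kg/m³
  alumina ceramic: E = 358.0 GPa, ρ = 3841 kg/m³
  alumina ceramic: M = 4.93×10⁻³
  magnesium alloy: M = 3.59×10⁻³
  tungsten: M = 1.05×10⁻³
Highest index: alumina ceramic.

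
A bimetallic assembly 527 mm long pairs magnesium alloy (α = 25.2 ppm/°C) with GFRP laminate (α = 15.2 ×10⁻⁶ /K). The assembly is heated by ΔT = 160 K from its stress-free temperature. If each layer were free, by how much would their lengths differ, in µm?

843 µm

Δα = |25.2 − 15.2|×10⁻⁶/K = 10.0×10⁻⁶/K.
ΔL_mismatch = Δα·L·ΔT = 10.0×10⁻⁶ × 527.0 mm × 160.0 K = 843 µm.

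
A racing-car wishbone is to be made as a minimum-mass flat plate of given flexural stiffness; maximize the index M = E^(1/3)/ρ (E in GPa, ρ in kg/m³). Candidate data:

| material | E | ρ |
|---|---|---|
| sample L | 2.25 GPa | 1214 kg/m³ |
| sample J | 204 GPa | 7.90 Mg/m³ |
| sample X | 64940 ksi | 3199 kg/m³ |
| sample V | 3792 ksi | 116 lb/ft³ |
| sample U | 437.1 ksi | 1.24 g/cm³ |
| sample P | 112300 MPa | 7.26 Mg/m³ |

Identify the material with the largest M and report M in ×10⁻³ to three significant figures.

Putting every candidate on a common basis:
  sample L: E = 2.250 GPa, ρ = 1214 kg/m³
  sample J: E = 204.0 GPa, ρ = 7900 kg/m³
  sample X: E = 447.7 GPa, ρ = 3199 kg/m³
  sample V: E = 26.14 GPa, ρ = 1858 kg/m³
  sample U: E = 3.014 GPa, ρ = 1240 kg/m³
  sample P: E = 112.3 GPa, ρ = 7260 kg/m³
  sample X: M = 2.39×10⁻³
  sample V: M = 1.60×10⁻³
  sample U: M = 1.16×10⁻³
  sample L: M = 1.08×10⁻³
  sample J: M = 0.745×10⁻³
  sample P: M = 0.665×10⁻³
Highest index: sample X.

sample X, M = 2.39×10⁻³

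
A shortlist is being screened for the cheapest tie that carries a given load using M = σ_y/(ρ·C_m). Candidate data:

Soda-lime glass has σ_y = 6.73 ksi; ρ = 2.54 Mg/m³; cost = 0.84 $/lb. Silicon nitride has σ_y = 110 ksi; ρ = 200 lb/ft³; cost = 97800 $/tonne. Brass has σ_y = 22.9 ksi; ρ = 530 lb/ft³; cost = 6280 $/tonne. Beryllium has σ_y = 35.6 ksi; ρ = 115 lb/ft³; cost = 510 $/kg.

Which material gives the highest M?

Normalizing units and computing the index:
  soda-lime glass: σ_y = 46.40 MPa, ρ = 2540 kg/m³, cost = 1.852 $/kg
  silicon nitride: σ_y = 758.4 MPa, ρ = 3204 kg/m³, cost = 97.80 $/kg
  brass: σ_y = 157.9 MPa, ρ = 8490 kg/m³, cost = 6.280 $/kg
  beryllium: σ_y = 245.5 MPa, ρ = 1842 kg/m³, cost = 510.0 $/kg
  soda-lime glass: M = 9.86 kN·m per $
  brass: M = 2.96 kN·m per $
  silicon nitride: M = 2.42 kN·m per $
  beryllium: M = 0.261 kN·m per $
Soda-lime glass has the largest M.

soda-lime glass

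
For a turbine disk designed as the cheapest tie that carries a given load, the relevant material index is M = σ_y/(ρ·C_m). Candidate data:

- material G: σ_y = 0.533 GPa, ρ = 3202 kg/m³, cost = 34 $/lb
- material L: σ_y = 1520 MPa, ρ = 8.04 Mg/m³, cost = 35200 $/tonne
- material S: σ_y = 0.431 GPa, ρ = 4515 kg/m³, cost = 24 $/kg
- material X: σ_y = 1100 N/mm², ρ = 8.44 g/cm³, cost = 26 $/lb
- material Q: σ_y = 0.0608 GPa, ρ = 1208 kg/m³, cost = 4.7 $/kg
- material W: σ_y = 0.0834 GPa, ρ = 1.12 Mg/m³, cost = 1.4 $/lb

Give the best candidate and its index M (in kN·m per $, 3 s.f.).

Convert each candidate to consistent units, then evaluate M:
  material G: σ_y = 533.0 MPa, ρ = 3202 kg/m³, cost = 74.96 $/kg
  material L: σ_y = 1520 MPa, ρ = 8040 kg/m³, cost = 35.20 $/kg
  material S: σ_y = 431.0 MPa, ρ = 4515 kg/m³, cost = 24.00 $/kg
  material X: σ_y = 1100 MPa, ρ = 8440 kg/m³, cost = 57.32 $/kg
  material Q: σ_y = 60.80 MPa, ρ = 1208 kg/m³, cost = 4.700 $/kg
  material W: σ_y = 83.40 MPa, ρ = 1120 kg/m³, cost = 3.086 $/kg
  material W: M = 24.1 kN·m per $
  material Q: M = 10.7 kN·m per $
  material L: M = 5.37 kN·m per $
  material S: M = 3.98 kN·m per $
  material X: M = 2.27 kN·m per $
  material G: M = 2.22 kN·m per $
Highest index: material W.

material W, M = 24.1 kN·m per $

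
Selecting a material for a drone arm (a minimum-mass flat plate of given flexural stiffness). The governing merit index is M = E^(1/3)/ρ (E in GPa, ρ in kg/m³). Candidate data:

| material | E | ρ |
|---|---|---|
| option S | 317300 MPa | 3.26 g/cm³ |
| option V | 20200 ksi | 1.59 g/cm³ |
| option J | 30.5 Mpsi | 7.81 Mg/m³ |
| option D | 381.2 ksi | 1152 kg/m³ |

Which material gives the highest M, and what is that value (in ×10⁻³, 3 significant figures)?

Normalizing units and computing the index:
  option S: E = 317.3 GPa, ρ = 3260 kg/m³
  option V: E = 139.3 GPa, ρ = 1590 kg/m³
  option J: E = 210.3 GPa, ρ = 7810 kg/m³
  option D: E = 2.628 GPa, ρ = 1152 kg/m³
  option V: M = 3.26×10⁻³
  option S: M = 2.09×10⁻³
  option D: M = 1.20×10⁻³
  option J: M = 0.761×10⁻³
Option V has the largest M.

option V, M = 3.26×10⁻³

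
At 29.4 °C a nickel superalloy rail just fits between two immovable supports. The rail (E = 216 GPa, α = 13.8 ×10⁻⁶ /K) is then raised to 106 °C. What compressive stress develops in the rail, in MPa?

ΔT = 76.60 K. Constrained thermal stress σ = E·α·ΔT = 216.0×10³ MPa × 13.8×10⁻⁶ × 76.60 = 228 MPa (compressive).

228 MPa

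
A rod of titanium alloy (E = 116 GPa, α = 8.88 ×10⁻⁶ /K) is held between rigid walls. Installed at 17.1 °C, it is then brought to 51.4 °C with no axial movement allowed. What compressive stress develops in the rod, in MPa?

35.3 MPa

ΔT = 34.30 K. Constrained thermal stress σ = E·α·ΔT = 116.0×10³ MPa × 8.88×10⁻⁶ × 34.30 = 35.3 MPa (compressive).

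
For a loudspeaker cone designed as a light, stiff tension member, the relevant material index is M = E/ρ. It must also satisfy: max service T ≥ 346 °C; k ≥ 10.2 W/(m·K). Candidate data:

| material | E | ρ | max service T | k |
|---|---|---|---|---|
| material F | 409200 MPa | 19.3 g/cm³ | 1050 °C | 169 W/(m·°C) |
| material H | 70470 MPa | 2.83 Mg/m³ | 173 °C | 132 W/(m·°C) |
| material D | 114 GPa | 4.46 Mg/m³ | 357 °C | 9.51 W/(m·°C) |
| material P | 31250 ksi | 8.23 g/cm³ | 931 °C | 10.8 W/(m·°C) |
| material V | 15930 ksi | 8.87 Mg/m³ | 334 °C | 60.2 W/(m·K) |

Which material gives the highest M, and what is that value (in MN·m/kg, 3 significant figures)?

Screen on constraints: max service T ≥ 346 °C; k ≥ 10.2 W/(m·K). Survivors: material F, material P.
Putting every candidate on a common basis:
  material F: E = 409.2 GPa, ρ = 19300 kg/m³
  material P: E = 215.5 GPa, ρ = 8230 kg/m³
  material P: M = 26.2 MN·m/kg
  material F: M = 21.2 MN·m/kg
Material P ranks first.

material P, M = 26.2 MN·m/kg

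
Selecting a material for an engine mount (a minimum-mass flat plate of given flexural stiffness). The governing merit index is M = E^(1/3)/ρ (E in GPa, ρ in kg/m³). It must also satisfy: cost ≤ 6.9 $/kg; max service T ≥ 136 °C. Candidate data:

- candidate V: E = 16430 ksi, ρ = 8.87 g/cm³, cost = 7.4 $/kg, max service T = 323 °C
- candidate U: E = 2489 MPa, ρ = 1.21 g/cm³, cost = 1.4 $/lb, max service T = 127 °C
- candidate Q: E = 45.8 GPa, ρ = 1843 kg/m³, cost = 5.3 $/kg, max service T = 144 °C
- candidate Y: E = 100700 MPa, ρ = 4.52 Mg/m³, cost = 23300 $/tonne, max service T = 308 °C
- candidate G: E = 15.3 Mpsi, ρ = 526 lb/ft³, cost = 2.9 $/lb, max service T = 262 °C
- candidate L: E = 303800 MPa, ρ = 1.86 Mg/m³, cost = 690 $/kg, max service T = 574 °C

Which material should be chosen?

Screen on constraints: cost ≤ 6.9 $/kg; max service T ≥ 136 °C. Survivors: candidate Q, candidate G.
Putting every candidate on a common basis:
  candidate Q: E = 45.80 GPa, ρ = 1843 kg/m³
  candidate G: E = 105.5 GPa, ρ = 8426 kg/m³
  candidate Q: M = 1.94×10⁻³
  candidate G: M = 0.561×10⁻³
Candidate Q ranks first.

candidate Q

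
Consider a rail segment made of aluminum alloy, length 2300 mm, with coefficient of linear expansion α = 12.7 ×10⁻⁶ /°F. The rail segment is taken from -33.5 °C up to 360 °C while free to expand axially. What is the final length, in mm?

2320.7 mm

Convert α: 12.7×10⁻⁶/°F × (9/5) = 22.9×10⁻⁶/K.
ΔT = 360 − (-33.5) = 393.5 K.
ΔL = α·L₀·ΔT = 22.9×10⁻⁶ × 2300 mm × 393.5 K = 20.7 mm.
L = L₀ + ΔL = 2300 + 20.7 = 2320.7 mm.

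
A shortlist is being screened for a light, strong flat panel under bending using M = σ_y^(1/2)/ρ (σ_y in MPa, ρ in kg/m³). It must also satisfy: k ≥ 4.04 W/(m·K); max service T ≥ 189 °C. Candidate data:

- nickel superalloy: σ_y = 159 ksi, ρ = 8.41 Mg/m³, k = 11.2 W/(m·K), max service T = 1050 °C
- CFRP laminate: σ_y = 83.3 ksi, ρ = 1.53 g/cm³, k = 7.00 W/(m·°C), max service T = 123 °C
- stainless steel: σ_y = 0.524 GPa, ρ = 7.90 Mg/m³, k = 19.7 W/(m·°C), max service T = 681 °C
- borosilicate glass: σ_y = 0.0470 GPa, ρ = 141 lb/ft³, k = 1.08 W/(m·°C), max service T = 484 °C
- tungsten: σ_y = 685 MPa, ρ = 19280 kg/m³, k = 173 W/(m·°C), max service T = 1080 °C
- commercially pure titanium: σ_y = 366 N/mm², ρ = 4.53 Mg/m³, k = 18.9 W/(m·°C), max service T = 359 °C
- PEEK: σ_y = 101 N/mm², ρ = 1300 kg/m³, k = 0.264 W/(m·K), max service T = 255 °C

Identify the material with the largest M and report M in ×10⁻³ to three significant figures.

commercially pure titanium, M = 4.22×10⁻³

Screen on constraints: k ≥ 4.04 W/(m·K); max service T ≥ 189 °C. Survivors: nickel superalloy, stainless steel, tungsten, commercially pure titanium.
Normalizing units and computing the index:
  nickel superalloy: σ_y = 1096 MPa, ρ = 8410 kg/m³
  stainless steel: σ_y = 524.0 MPa, ρ = 7900 kg/m³
  tungsten: σ_y = 685.0 MPa, ρ = 19280 kg/m³
  commercially pure titanium: σ_y = 366.0 MPa, ρ = 4530 kg/m³
  commercially pure titanium: M = 4.22×10⁻³
  nickel superalloy: M = 3.94×10⁻³
  stainless steel: M = 2.90×10⁻³
  tungsten: M = 1.36×10⁻³
Commercially pure titanium ranks first.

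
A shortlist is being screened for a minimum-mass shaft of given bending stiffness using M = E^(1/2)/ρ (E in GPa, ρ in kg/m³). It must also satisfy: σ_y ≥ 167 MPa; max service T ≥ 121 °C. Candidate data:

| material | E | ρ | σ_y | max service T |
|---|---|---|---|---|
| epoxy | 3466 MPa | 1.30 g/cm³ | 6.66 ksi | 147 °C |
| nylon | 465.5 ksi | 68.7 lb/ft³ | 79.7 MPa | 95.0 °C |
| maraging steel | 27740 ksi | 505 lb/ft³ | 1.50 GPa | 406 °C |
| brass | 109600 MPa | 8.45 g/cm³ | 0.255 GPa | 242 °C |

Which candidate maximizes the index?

maraging steel

Screen on constraints: σ_y ≥ 167 MPa; max service T ≥ 121 °C. Survivors: maraging steel, brass.
Putting every candidate on a common basis:
  maraging steel: E = 191.3 GPa, ρ = 8089 kg/m³
  brass: E = 109.6 GPa, ρ = 8450 kg/m³
  maraging steel: M = 1.71×10⁻³
  brass: M = 1.24×10⁻³
The maximum is for maraging steel.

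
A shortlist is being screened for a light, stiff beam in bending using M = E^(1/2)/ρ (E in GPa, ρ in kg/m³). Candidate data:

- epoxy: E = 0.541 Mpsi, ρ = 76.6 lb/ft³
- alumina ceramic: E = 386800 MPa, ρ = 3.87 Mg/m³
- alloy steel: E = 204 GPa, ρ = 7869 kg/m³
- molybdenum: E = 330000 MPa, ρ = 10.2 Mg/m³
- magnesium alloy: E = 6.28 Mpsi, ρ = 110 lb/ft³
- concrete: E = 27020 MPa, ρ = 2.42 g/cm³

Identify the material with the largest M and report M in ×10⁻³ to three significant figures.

Convert each candidate to consistent units, then evaluate M:
  epoxy: E = 3.730 GPa, ρ = 1227 kg/m³
  alumina ceramic: E = 386.8 GPa, ρ = 3870 kg/m³
  alloy steel: E = 204.0 GPa, ρ = 7869 kg/m³
  molybdenum: E = 330.0 GPa, ρ = 10200 kg/m³
  magnesium alloy: E = 43.30 GPa, ρ = 1762 kg/m³
  concrete: E = 27.02 GPa, ρ = 2420 kg/m³
  alumina ceramic: M = 5.08×10⁻³
  magnesium alloy: M = 3.73×10⁻³
  concrete: M = 2.15×10⁻³
  alloy steel: M = 1.82×10⁻³
  molybdenum: M = 1.78×10⁻³
  epoxy: M = 1.57×10⁻³
Highest index: alumina ceramic.

alumina ceramic, M = 5.08×10⁻³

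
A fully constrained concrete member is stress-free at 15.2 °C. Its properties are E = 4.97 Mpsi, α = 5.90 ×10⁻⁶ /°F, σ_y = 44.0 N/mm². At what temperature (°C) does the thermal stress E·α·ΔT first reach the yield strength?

136 °C

E = 4.97 Mpsi = 34.27 GPa.
α = 5.90×10⁻⁶/°F × 9/5 = 10.6×10⁻⁶/K.
σ_y = 44.0 N/mm² = 44.00 MPa.
E·α·ΔT = 44.00 MPa ⇒ ΔT = 44.00 / (34.27×10³ × 10.6×10⁻⁶) = 120.9 K.
T = 15.2 + 120.9 = 136.1 °C.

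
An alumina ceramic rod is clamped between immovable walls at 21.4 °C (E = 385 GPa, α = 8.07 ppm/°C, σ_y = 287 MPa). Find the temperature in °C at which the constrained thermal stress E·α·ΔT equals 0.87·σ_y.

E·α·ΔT = 249.7 MPa ⇒ ΔT = 249.7 / (385.0×10³ × 8.07×10⁻⁶) = 80.36 K.
T = 21.4 + 80.36 = 101.8 °C.

102 °C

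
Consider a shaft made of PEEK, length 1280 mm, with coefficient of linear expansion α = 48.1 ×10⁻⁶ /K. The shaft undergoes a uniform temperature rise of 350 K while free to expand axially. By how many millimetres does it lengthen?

21.5 mm

ΔL = α·L₀·ΔT = 48.1×10⁻⁶ × 1280 mm × 350.0 K = 21.5 mm.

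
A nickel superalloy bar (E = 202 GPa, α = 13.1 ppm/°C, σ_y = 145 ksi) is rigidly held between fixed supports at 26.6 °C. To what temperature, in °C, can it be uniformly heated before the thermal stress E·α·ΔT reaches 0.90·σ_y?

367 °C

σ_y = 145 ksi = 999.7 MPa.
E·α·ΔT = 899.8 MPa ⇒ ΔT = 899.8 / (202.0×10³ × 13.1×10⁻⁶) = 340.0 K.
T = 26.6 + 340.0 = 366.6 °C.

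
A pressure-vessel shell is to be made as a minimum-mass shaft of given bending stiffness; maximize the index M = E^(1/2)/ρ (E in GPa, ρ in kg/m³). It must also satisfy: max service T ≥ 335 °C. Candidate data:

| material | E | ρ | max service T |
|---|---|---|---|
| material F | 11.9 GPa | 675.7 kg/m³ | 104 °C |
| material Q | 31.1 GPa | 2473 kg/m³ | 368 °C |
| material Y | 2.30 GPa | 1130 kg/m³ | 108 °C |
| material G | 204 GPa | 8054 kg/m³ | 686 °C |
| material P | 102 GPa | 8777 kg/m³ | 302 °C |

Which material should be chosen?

Screen on constraints: max service T ≥ 335 °C. Survivors: material Q, material G.
Per-candidate index values:
  material Q: M = 2.26×10⁻³
  material G: M = 1.77×10⁻³
Material Q has the largest M.

material Q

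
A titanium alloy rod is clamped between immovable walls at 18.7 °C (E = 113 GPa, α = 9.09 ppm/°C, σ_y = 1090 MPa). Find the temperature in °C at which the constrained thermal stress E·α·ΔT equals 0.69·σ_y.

E·α·ΔT = 752.1 MPa ⇒ ΔT = 752.1 / (113.0×10³ × 9.09×10⁻⁶) = 732.2 K.
T = 18.7 + 732.2 = 750.9 °C.

751 °C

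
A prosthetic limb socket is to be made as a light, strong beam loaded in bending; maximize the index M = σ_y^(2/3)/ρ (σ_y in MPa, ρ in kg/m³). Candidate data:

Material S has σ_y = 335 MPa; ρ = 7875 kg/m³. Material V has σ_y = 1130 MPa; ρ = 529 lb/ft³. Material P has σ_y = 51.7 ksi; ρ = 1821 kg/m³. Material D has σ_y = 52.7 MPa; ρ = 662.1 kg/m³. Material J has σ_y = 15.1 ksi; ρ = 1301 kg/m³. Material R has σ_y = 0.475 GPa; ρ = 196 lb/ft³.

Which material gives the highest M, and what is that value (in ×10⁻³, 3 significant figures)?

Putting every candidate on a common basis:
  material S: σ_y = 335.0 MPa, ρ = 7875 kg/m³
  material V: σ_y = 1130 MPa, ρ = 8474 kg/m³
  material P: σ_y = 356.5 MPa, ρ = 1821 kg/m³
  material D: σ_y = 52.70 MPa, ρ = 662.1 kg/m³
  material J: σ_y = 104.1 MPa, ρ = 1301 kg/m³
  material R: σ_y = 475.0 MPa, ρ = 3140 kg/m³
  material P: M = 27.6×10⁻³
  material D: M = 21.2×10⁻³
  material R: M = 19.4×10⁻³
  material J: M = 17.0×10⁻³
  material V: M = 12.8×10⁻³
  material S: M = 6.13×10⁻³
The maximum is for material P.

material P, M = 27.6×10⁻³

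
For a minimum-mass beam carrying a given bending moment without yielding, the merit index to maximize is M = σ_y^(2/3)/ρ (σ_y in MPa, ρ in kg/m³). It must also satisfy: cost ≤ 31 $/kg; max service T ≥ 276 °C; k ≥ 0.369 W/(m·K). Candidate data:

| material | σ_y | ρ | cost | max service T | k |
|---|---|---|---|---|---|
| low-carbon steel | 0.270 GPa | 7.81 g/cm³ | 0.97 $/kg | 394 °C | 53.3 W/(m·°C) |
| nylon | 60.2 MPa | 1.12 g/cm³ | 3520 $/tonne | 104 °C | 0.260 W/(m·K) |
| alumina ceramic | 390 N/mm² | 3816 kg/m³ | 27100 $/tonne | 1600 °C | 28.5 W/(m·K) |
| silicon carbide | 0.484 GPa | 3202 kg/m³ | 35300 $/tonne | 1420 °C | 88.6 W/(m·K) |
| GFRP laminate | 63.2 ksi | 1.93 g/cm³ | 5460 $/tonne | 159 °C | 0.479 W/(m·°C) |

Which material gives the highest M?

alumina ceramic

Screen on constraints: cost ≤ 31 $/kg; max service T ≥ 276 °C; k ≥ 0.369 W/(m·K). Survivors: low-carbon steel, alumina ceramic.
After converting to SI:
  low-carbon steel: σ_y = 270.0 MPa, ρ = 7810 kg/m³
  alumina ceramic: σ_y = 390.0 MPa, ρ = 3816 kg/m³
  alumina ceramic: M = 14.0×10⁻³
  low-carbon steel: M = 5.35×10⁻³
Highest index: alumina ceramic.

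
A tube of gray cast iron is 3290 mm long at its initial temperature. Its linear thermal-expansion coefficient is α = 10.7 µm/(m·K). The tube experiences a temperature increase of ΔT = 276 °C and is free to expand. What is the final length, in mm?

ΔL = α·L₀·ΔT = 10.7×10⁻⁶ × 3290 mm × 276.0 K = 9.72 mm.
L = L₀ + ΔL = 3290 + 9.72 = 3299.7 mm.

3299.7 mm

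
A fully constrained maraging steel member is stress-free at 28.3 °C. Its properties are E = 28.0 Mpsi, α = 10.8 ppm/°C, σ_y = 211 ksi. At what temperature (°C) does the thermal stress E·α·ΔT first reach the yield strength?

E = 28.0 Mpsi = 193.1 GPa.
σ_y = 211 ksi = 1455 MPa.
E·α·ΔT = 1455 MPa ⇒ ΔT = 1455 / (193.1×10³ × 10.8×10⁻⁶) = 697.8 K.
T = 28.3 + 697.8 = 726.1 °C.

726 °C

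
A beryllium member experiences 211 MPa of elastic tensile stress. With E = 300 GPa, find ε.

ε = σ/E = 211 / 300000 = 7.03×10⁻⁴.

7.03×10⁻⁴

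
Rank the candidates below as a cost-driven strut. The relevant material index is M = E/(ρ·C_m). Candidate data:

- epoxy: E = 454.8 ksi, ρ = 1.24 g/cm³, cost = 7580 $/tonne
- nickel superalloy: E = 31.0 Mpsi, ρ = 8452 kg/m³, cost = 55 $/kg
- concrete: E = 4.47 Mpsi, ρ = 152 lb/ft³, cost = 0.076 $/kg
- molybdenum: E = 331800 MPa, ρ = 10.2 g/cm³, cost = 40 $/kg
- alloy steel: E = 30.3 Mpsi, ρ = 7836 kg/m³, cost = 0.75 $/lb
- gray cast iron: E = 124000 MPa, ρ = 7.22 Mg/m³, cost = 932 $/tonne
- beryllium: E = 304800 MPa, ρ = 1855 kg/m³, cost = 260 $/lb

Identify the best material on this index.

concrete

After converting to SI:
  epoxy: E = 3.136 GPa, ρ = 1240 kg/m³, cost = 7.580 $/kg
  nickel superalloy: E = 213.7 GPa, ρ = 8452 kg/m³, cost = 55.00 $/kg
  concrete: E = 30.82 GPa, ρ = 2435 kg/m³, cost = 0.07600 $/kg
  molybdenum: E = 331.8 GPa, ρ = 10200 kg/m³, cost = 40.00 $/kg
  alloy steel: E = 208.9 GPa, ρ = 7836 kg/m³, cost = 1.653 $/kg
  gray cast iron: E = 124.0 GPa, ρ = 7220 kg/m³, cost = 0.9320 $/kg
  beryllium: E = 304.8 GPa, ρ = 1855 kg/m³, cost = 573.2 $/kg
  concrete: M = 167 MN·m per $
  gray cast iron: M = 18.4 MN·m per $
  alloy steel: M = 16.1 MN·m per $
  molybdenum: M = 0.813 MN·m per $
  nickel superalloy: M = 0.460 MN·m per $
  epoxy: M = 0.334 MN·m per $
  beryllium: M = 0.287 MN·m per $
The maximum is for concrete.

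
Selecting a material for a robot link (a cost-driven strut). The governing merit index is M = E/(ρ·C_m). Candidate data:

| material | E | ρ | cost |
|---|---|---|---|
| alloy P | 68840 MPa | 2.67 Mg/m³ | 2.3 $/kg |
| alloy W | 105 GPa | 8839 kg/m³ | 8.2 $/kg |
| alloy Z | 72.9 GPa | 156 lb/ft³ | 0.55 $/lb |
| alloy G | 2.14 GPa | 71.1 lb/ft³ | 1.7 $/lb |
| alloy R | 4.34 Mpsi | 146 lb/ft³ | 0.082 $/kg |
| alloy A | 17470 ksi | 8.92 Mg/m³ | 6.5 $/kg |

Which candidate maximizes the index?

alloy R

After converting to SI:
  alloy P: E = 68.84 GPa, ρ = 2670 kg/m³, cost = 2.300 $/kg
  alloy W: E = 105.0 GPa, ρ = 8839 kg/m³, cost = 8.200 $/kg
  alloy Z: E = 72.90 GPa, ρ = 2499 kg/m³, cost = 1.213 $/kg
  alloy G: E = 2.140 GPa, ρ = 1139 kg/m³, cost = 3.748 $/kg
  alloy R: E = 29.92 GPa, ρ = 2339 kg/m³, cost = 0.08200 $/kg
  alloy A: E = 120.5 GPa, ρ = 8920 kg/m³, cost = 6.500 $/kg
  alloy R: M = 156 MN·m per $
  alloy Z: M = 24.1 MN·m per $
  alloy P: M = 11.2 MN·m per $
  alloy A: M = 2.08 MN·m per $
  alloy W: M = 1.45 MN·m per $
  alloy G: M = 0.501 MN·m per $
Alloy R ranks first.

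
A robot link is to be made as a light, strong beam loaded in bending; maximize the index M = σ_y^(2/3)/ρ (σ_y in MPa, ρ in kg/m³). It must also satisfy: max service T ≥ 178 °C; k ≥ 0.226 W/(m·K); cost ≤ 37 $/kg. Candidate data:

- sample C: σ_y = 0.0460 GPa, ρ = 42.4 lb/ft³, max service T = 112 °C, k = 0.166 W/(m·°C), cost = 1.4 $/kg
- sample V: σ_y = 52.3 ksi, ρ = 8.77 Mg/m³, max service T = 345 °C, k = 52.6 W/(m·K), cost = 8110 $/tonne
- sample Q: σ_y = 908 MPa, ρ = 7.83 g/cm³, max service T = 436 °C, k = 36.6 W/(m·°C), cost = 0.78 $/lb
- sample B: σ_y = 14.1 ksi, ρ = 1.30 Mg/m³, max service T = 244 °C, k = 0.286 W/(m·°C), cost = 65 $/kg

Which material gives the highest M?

Screen on constraints: max service T ≥ 178 °C; k ≥ 0.226 W/(m·K); cost ≤ 37 $/kg. Survivors: sample V, sample Q.
Normalizing units and computing the index:
  sample V: σ_y = 360.6 MPa, ρ = 8770 kg/m³
  sample Q: σ_y = 908.0 MPa, ρ = 7830 kg/m³
  sample Q: M = 12.0×10⁻³
  sample V: M = 5.78×10⁻³
Sample Q ranks first.

sample Q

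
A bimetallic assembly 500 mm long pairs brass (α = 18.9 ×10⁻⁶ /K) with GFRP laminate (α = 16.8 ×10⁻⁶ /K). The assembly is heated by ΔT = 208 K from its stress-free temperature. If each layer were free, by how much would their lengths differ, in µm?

Δα = |18.9 − 16.8|×10⁻⁶/K = 2.10×10⁻⁶/K.
ΔL_mismatch = Δα·L·ΔT = 2.10×10⁻⁶ × 500.0 mm × 208.0 K = 218 µm.

218 µm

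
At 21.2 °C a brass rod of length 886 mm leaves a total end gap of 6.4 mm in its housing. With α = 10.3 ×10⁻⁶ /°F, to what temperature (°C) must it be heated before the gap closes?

α = 10.3×10⁻⁶/°F × 9/5 = 18.5×10⁻⁶/K.
α·L₀·ΔT = 6.4 mm ⇒ ΔT = 6.4 / (18.5×10⁻⁶ × 886.0) = 389.6 K.
T = 21.2 + 389.6 = 410.8 °C.

411 °C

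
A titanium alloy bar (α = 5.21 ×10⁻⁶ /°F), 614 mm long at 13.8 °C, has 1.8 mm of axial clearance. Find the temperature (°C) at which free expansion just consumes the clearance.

326 °C

α = 5.21×10⁻⁶/°F × 9/5 = 9.38×10⁻⁶/K.
α·L₀·ΔT = 1.8 mm ⇒ ΔT = 1.8 / (9.38×10⁻⁶ × 614.0) = 312.6 K.
T = 13.8 + 312.6 = 326.4 °C.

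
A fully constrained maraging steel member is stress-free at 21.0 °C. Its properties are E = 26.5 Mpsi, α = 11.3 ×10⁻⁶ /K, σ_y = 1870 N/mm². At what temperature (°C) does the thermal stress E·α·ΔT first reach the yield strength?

927 °C

E = 26.5 Mpsi = 182.7 GPa.
σ_y = 1870 N/mm² = 1870 MPa.
E·α·ΔT = 1870 MPa ⇒ ΔT = 1870 / (182.7×10³ × 11.3×10⁻⁶) = 905.7 K.
T = 21.0 + 905.7 = 926.7 °C.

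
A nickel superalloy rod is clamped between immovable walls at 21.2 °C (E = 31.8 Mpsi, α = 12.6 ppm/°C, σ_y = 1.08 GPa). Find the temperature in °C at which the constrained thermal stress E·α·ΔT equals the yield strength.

412 °C

E = 31.8 Mpsi = 219.3 GPa.
σ_y = 1.08 GPa = 1080 MPa.
E·α·ΔT = 1080 MPa ⇒ ΔT = 1080 / (219.3×10³ × 12.6×10⁻⁶) = 390.9 K.
T = 21.2 + 390.9 = 412.1 °C.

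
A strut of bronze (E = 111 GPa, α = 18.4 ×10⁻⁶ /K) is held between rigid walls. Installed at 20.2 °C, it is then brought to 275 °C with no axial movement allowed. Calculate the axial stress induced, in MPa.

ΔT = 254.8 K. Constrained thermal stress σ = E·α·ΔT = 111.0×10³ MPa × 18.4×10⁻⁶ × 254.8 = 520 MPa (compressive).

520 MPa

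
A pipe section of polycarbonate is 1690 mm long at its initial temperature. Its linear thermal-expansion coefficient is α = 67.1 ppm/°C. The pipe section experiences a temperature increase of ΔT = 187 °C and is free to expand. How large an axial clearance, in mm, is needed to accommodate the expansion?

ΔL = α·L₀·ΔT = 67.1×10⁻⁶ × 1690 mm × 187.0 K = 21.2 mm.

21.2 mm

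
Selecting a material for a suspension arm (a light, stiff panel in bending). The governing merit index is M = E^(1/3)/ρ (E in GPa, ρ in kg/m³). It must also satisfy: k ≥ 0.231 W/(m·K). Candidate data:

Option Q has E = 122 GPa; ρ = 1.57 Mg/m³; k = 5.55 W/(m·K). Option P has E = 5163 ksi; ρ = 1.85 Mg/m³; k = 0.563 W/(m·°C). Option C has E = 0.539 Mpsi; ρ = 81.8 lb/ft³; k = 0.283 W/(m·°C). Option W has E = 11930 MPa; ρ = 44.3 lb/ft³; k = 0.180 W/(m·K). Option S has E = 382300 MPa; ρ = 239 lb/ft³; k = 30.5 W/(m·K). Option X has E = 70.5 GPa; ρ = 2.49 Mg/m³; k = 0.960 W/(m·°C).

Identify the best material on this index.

option Q

Screen on constraints: k ≥ 0.231 W/(m·K). Survivors: option Q, option P, option C, option S, option X.
Convert each candidate to consistent units, then evaluate M:
  option Q: E = 122.0 GPa, ρ = 1570 kg/m³
  option P: E = 35.60 GPa, ρ = 1850 kg/m³
  option C: E = 3.716 GPa, ρ = 1310 kg/m³
  option S: E = 382.3 GPa, ρ = 3828 kg/m³
  option X: E = 70.50 GPa, ρ = 2490 kg/m³
  option Q: M = 3.16×10⁻³
  option S: M = 1.90×10⁻³
  option P: M = 1.78×10⁻³
  option X: M = 1.66×10⁻³
  option C: M = 1.18×10⁻³
Option Q has the largest M.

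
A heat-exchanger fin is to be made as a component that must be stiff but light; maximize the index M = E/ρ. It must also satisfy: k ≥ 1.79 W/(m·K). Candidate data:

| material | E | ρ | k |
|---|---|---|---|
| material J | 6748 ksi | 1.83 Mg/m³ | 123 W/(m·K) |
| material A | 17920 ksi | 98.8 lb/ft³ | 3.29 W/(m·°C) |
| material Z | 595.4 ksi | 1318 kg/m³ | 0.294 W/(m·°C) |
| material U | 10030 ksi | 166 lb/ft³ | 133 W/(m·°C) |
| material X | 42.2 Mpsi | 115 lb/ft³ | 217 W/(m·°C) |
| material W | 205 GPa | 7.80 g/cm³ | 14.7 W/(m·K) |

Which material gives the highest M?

Screen on constraints: k ≥ 1.79 W/(m·K). Survivors: material J, material A, material U, material X, material W.
Putting every candidate on a common basis:
  material J: E = 46.53 GPa, ρ = 1830 kg/m³
  material A: E = 123.6 GPa, ρ = 1583 kg/m³
  material U: E = 69.15 GPa, ρ = 2659 kg/m³
  material X: E = 291.0 GPa, ρ = 1842 kg/m³
  material W: E = 205.0 GPa, ρ = 7800 kg/m³
  material X: M = 158 MN·m/kg
  material A: M = 78.1 MN·m/kg
  material W: M = 26.3 MN·m/kg
  material U: M = 26.0 MN·m/kg
  material J: M = 25.4 MN·m/kg
Material X has the largest M.

material X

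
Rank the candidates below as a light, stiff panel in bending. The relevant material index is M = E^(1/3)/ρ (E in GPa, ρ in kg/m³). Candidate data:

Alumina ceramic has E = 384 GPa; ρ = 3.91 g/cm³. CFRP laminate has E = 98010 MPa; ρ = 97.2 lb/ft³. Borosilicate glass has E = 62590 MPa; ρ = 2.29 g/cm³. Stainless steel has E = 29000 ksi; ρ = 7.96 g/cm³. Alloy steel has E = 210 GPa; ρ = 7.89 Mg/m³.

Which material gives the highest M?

In SI units:
  alumina ceramic: E = 384.0 GPa, ρ = 3910 kg/m³
  CFRP laminate: E = 98.01 GPa, ρ = 1557 kg/m³
  borosilicate glass: E = 62.59 GPa, ρ = 2290 kg/m³
  stainless steel: E = 199.9 GPa, ρ = 7960 kg/m³
  alloy steel: E = 210.0 GPa, ρ = 7890 kg/m³
  CFRP laminate: M = 2.96×10⁻³
  alumina ceramic: M = 1.86×10⁻³
  borosilicate glass: M = 1.73×10⁻³
  alloy steel: M = 0.753×10⁻³
  stainless steel: M = 0.735×10⁻³
The maximum is for CFRP laminate.

CFRP laminate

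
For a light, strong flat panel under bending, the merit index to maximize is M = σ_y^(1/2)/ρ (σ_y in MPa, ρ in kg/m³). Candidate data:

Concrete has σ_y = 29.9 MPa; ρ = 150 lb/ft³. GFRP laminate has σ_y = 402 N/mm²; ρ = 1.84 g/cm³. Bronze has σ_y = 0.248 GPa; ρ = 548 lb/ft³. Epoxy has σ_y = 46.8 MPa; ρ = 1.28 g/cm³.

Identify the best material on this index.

Convert each candidate to consistent units, then evaluate M:
  concrete: σ_y = 29.90 MPa, ρ = 2403 kg/m³
  GFRP laminate: σ_y = 402.0 MPa, ρ = 1840 kg/m³
  bronze: σ_y = 248.0 MPa, ρ = 8778 kg/m³
  epoxy: σ_y = 46.80 MPa, ρ = 1280 kg/m³
  GFRP laminate: M = 10.9×10⁻³
  epoxy: M = 5.34×10⁻³
  concrete: M = 2.28×10⁻³
  bronze: M = 1.79×10⁻³
Highest index: GFRP laminate.

GFRP laminate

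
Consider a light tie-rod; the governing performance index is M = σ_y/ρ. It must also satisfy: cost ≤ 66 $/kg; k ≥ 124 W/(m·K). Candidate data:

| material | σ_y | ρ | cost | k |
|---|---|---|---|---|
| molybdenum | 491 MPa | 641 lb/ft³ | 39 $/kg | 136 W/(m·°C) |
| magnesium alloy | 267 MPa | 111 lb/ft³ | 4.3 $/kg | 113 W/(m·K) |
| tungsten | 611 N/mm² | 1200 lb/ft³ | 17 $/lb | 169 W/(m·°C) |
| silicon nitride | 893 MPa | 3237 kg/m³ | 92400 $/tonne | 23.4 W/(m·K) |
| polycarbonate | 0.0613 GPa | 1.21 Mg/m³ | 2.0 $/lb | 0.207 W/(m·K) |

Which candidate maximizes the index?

molybdenum

Screen on constraints: cost ≤ 66 $/kg; k ≥ 124 W/(m·K). Survivors: molybdenum, tungsten.
Putting every candidate on a common basis:
  molybdenum: σ_y = 491.0 MPa, ρ = 10270 kg/m³
  tungsten: σ_y = 611.0 MPa, ρ = 19220 kg/m³
  molybdenum: M = 47.8 kN·m/kg
  tungsten: M = 31.8 kN·m/kg
Highest index: molybdenum.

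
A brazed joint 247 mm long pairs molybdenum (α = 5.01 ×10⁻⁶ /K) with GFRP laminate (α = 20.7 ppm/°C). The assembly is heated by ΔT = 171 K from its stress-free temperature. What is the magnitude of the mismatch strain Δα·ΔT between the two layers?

Δα = |5.01 − 20.7|×10⁻⁶/K = 15.7×10⁻⁶/K.
Mismatch strain = Δα·ΔT = 15.7×10⁻⁶ × 171.0 = 2.68×10⁻³.

2.68×10⁻³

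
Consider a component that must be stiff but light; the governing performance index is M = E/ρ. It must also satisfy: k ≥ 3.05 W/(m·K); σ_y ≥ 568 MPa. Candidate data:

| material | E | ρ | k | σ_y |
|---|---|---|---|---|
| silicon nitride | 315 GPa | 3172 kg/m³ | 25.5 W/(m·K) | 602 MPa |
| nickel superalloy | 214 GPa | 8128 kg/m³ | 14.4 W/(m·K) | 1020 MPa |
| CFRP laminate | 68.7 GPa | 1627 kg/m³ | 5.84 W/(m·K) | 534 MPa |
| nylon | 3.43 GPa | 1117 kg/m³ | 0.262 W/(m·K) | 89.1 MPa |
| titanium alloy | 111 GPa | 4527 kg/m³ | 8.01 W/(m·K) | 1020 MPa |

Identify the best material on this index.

silicon nitride

Screen on constraints: k ≥ 3.05 W/(m·K); σ_y ≥ 568 MPa. Survivors: silicon nitride, nickel superalloy, titanium alloy.
Evaluate M for each candidate:
  silicon nitride: M = 99.3 MN·m/kg
  nickel superalloy: M = 26.3 MN·m/kg
  titanium alloy: M = 24.5 MN·m/kg
Highest index: silicon nitride.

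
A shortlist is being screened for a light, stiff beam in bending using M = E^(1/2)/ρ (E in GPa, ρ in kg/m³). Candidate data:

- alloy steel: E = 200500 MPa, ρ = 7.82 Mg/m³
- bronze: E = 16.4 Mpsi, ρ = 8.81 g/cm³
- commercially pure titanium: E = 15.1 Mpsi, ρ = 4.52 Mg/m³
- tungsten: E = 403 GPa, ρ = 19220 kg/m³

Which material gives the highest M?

commercially pure titanium

Putting every candidate on a common basis:
  alloy steel: E = 200.5 GPa, ρ = 7820 kg/m³
  bronze: E = 113.1 GPa, ρ = 8810 kg/m³
  commercially pure titanium: E = 104.1 GPa, ρ = 4520 kg/m³
  tungsten: E = 403.0 GPa, ρ = 19220 kg/m³
  commercially pure titanium: M = 2.26×10⁻³
  alloy steel: M = 1.81×10⁻³
  bronze: M = 1.21×10⁻³
  tungsten: M = 1.04×10⁻³
Commercially pure titanium ranks first.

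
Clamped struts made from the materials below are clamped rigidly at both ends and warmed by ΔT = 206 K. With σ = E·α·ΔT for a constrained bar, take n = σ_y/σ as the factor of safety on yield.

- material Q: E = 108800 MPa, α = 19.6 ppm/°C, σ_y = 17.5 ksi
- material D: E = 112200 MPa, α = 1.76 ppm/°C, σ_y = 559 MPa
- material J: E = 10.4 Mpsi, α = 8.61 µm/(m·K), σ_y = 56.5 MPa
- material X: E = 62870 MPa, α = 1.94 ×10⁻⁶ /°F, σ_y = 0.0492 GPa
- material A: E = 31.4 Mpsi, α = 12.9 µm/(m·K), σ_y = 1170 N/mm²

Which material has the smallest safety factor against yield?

Converting E to GPa, α to ×10⁻⁶/K, σ_y to MPa, then σ and n for each:
  material Q: E = 108.8, α = 19.6, σ_y = 120.7 → σ = 439 MPa, n = 0.275
  material D: E = 112.2, α = 1.76, σ_y = 559.0 → σ = 40.7 MPa, n = 13.7
  material J: E = 71.71, α = 8.61, σ_y = 56.50 → σ = 127 MPa, n = 0.444
  material X: E = 62.87, α = 3.49, σ_y = 49.20 → σ = 45.2 MPa, n = 1.09
  material A: E = 216.5, α = 12.9, σ_y = 1170 → σ = 575 MPa, n = 2.03
Material Q has the lowest safety factor, n = 0.275.

material Q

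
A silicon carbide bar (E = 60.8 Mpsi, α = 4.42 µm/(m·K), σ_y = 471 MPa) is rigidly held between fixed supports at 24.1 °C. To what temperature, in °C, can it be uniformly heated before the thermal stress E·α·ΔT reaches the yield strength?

E = 60.8 Mpsi = 419.2 GPa.
E·α·ΔT = 471.0 MPa ⇒ ΔT = 471.0 / (419.2×10³ × 4.42×10⁻⁶) = 254.2 K.
T = 24.1 + 254.2 = 278.3 °C.

278 °C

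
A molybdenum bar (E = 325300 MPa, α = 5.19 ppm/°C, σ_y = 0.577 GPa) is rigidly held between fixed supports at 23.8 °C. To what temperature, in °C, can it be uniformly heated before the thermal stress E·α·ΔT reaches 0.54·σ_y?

E = 325300 MPa = 325.3 GPa.
σ_y = 0.577 GPa = 577.0 MPa.
E·α·ΔT = 311.6 MPa ⇒ ΔT = 311.6 / (325.3×10³ × 5.19×10⁻⁶) = 184.6 K.
T = 23.8 + 184.6 = 208.4 °C.

208 °C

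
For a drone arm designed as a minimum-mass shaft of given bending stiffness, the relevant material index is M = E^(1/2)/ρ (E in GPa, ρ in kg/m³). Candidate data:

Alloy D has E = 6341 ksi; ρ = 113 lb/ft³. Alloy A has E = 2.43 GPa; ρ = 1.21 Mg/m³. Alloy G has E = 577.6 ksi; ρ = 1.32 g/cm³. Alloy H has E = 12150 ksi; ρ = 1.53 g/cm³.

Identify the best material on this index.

alloy H

Putting every candidate on a common basis:
  alloy D: E = 43.72 GPa, ρ = 1810 kg/m³
  alloy A: E = 2.430 GPa, ρ = 1210 kg/m³
  alloy G: E = 3.982 GPa, ρ = 1320 kg/m³
  alloy H: E = 83.77 GPa, ρ = 1530 kg/m³
  alloy H: M = 5.98×10⁻³
  alloy D: M = 3.65×10⁻³
  alloy G: M = 1.51×10⁻³
  alloy A: M = 1.29×10⁻³
Alloy H ranks first.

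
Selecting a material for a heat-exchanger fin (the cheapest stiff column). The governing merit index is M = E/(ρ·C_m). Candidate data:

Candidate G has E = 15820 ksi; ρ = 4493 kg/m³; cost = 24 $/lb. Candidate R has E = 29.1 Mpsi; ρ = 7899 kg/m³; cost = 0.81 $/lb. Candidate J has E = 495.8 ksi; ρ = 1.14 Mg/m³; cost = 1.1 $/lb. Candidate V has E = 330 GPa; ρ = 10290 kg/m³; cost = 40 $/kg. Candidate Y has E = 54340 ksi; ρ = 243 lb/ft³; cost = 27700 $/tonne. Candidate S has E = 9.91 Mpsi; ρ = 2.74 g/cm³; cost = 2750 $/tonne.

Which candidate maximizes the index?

After converting to SI:
  candidate G: E = 109.1 GPa, ρ = 4493 kg/m³, cost = 52.91 $/kg
  candidate R: E = 200.6 GPa, ρ = 7899 kg/m³, cost = 1.786 $/kg
  candidate J: E = 3.418 GPa, ρ = 1140 kg/m³, cost = 2.425 $/kg
  candidate V: E = 330.0 GPa, ρ = 10290 kg/m³, cost = 40.00 $/kg
  candidate Y: E = 374.7 GPa, ρ = 3892 kg/m³, cost = 27.70 $/kg
  candidate S: E = 68.33 GPa, ρ = 2740 kg/m³, cost = 2.750 $/kg
  candidate R: M = 14.2 MN·m per $
  candidate S: M = 9.07 MN·m per $
  candidate Y: M = 3.47 MN·m per $
  candidate J: M = 1.24 MN·m per $
  candidate V: M = 0.802 MN·m per $
  candidate G: M = 0.459 MN·m per $
Candidate R has the largest M.

candidate R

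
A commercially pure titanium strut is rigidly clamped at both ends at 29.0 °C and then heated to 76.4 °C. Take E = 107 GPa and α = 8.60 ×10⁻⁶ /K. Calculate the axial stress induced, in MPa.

ΔT = 47.40 K. Constrained thermal stress σ = E·α·ΔT = 107.0×10³ MPa × 8.60×10⁻⁶ × 47.40 = 43.6 MPa (compressive).

43.6 MPa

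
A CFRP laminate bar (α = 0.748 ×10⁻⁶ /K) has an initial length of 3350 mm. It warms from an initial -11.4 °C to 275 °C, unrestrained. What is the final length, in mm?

ΔT = 275 − (-11.4) = 286.4 K.
ΔL = α·L₀·ΔT = 0.748×10⁻⁶ × 3350 mm × 286.4 K = 0.718 mm.
L = L₀ + ΔL = 3350 + 0.718 = 3350.7 mm.

3350.7 mm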